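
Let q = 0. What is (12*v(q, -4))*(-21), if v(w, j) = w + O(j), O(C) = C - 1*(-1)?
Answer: 756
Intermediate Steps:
O(C) = 1 + C (O(C) = C + 1 = 1 + C)
v(w, j) = 1 + j + w (v(w, j) = w + (1 + j) = 1 + j + w)
(12*v(q, -4))*(-21) = (12*(1 - 4 + 0))*(-21) = (12*(-3))*(-21) = -36*(-21) = 756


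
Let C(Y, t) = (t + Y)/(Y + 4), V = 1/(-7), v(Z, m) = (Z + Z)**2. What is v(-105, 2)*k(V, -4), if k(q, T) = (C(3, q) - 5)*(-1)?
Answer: 202500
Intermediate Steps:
v(Z, m) = 4*Z**2 (v(Z, m) = (2*Z)**2 = 4*Z**2)
V = -1/7 ≈ -0.14286
C(Y, t) = (Y + t)/(4 + Y)
k(q, T) = 32/7 - q/7 (k(q, T) = ((3 + q)/(4 + 3) - 5)*(-1) = ((3 + q)/7 - 5)*(-1) = ((3/7 + q/7) - 5)*(-1) = (-32/7 + q/7)*(-1) = 32/7 - q/7)
v(-105, 2)*k(V, -4) = (4*(-105)**2)*(32/7 - 1/7*(-1/7)) = (4*11025)*(32/7 + 1/49) = 44100*(225/49) = 202500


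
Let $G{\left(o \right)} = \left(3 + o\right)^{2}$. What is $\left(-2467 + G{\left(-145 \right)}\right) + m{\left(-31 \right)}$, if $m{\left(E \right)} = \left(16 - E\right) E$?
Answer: $16240$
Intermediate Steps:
$m{\left(E \right)} = E \left(16 - E\right)$
$\left(-2467 + G{\left(-145 \right)}\right) + m{\left(-31 \right)} = \left(-2467 + \left(3 - 145\right)^{2}\right) - 31 \left(16 - -31\right) = \left(-2467 + \left(-142\right)^{2}\right) - 31 \left(16 + 31\right) = \left(-2467 + 20164\right) - 1457 = 17697 - 1457 = 16240$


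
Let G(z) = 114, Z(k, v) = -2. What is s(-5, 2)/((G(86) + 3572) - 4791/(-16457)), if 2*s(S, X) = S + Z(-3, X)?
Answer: -115199/121330586 ≈ -0.00094946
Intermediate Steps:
s(S, X) = -1 + S/2 (s(S, X) = (S - 2)/2 = (-2 + S)/2 = -1 + S/2)
s(-5, 2)/((G(86) + 3572) - 4791/(-16457)) = (-1 + (½)*(-5))/((114 + 3572) - 4791/(-16457)) = (-1 - 5/2)/(3686 - 4791*(-1/16457)) = -7/2/(3686 + 4791/16457) = -7/2/(60665293/16457) = (16457/60665293)*(-7/2) = -115199/121330586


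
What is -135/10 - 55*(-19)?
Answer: 2063/2 ≈ 1031.5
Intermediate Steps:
-135/10 - 55*(-19) = -135*1/10 + 1045 = -27/2 + 1045 = 2063/2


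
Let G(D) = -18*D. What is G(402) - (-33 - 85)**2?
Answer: -21160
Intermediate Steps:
G(402) - (-33 - 85)**2 = -18*402 - (-33 - 85)**2 = -7236 - 1*(-118)**2 = -7236 - 1*13924 = -7236 - 13924 = -21160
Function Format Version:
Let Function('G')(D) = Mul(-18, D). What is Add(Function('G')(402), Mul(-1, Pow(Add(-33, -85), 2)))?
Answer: -21160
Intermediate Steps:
Add(Function('G')(402), Mul(-1, Pow(Add(-33, -85), 2))) = Add(Mul(-18, 402), Mul(-1, Pow(Add(-33, -85), 2))) = Add(-7236, Mul(-1, Pow(-118, 2))) = Add(-7236, Mul(-1, 13924)) = Add(-7236, -13924) = -21160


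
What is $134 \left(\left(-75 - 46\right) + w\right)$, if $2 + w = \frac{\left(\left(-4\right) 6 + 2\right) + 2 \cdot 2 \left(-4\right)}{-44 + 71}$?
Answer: $- \frac{450106}{27} \approx -16671.0$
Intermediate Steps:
$w = - \frac{92}{27}$ ($w = -2 + \frac{\left(\left(-4\right) 6 + 2\right) + 2 \cdot 2 \left(-4\right)}{-44 + 71} = -2 + \frac{\left(-24 + 2\right) + 4 \left(-4\right)}{27} = -2 + \left(-22 - 16\right) \frac{1}{27} = -2 - \frac{38}{27} = - \frac{92}{27} \approx -3.4074$)
$134 \left(\left(-75 - 46\right) + w\right) = 134 \left(\left(-75 - 46\right) - \frac{92}{27}\right) = 134 \left(-121 - \frac{92}{27}\right) = 134 \left(- \frac{3359}{27}\right) = - \frac{450106}{27}$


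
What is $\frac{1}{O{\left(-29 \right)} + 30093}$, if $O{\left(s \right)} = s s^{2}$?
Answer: $\frac{1}{5704} \approx 0.00017532$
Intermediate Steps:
$O{\left(s \right)} = s^{3}$
$\frac{1}{O{\left(-29 \right)} + 30093} = \frac{1}{\left(-29\right)^{3} + 30093} = \frac{1}{-24389 + 30093} = \frac{1}{5704}$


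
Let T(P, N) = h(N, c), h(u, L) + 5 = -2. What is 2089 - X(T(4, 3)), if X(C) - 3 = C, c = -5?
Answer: 2093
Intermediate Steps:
h(u, L) = -7 (h(u, L) = -5 - 2 = -7)
T(P, N) = -7
X(C) = 3 + C
2089 - X(T(4, 3)) = 2089 - (3 - 7) = 2089 - 1*(-4) = 2089 + 4 = 2093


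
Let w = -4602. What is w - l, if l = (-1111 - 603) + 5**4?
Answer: -3513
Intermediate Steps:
l = -1089 (l = -1714 + 625 = -1089)
w - l = -4602 - 1*(-1089) = -4602 + 1089 = -3513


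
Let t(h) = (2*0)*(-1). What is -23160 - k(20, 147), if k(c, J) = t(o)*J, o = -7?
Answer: -23160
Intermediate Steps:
t(h) = 0 (t(h) = 0*(-1) = 0)
k(c, J) = 0 (k(c, J) = 0*J = 0)
-23160 - k(20, 147) = -23160 - 1*0 = -23160 + 0 = -23160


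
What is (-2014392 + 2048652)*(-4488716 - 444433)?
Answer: -169009684740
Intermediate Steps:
(-2014392 + 2048652)*(-4488716 - 444433) = 34260*(-4933149) = -169009684740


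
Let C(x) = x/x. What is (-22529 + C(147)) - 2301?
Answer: -24829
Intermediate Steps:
C(x) = 1
(-22529 + C(147)) - 2301 = (-22529 + 1) - 2301 = -22528 - 2301 = -24829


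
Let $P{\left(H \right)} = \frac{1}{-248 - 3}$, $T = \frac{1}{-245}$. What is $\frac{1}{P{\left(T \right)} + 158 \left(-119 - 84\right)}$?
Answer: $- \frac{251}{8050575} \approx -3.1178 \cdot 10^{-5}$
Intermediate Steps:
$T = - \frac{1}{245} \approx -0.0040816$
$P{\left(H \right)} = - \frac{1}{251}$ ($P{\left(H \right)} = \frac{1}{-251} = - \frac{1}{251}$)
$\frac{1}{P{\left(T \right)} + 158 \left(-119 - 84\right)} = \frac{1}{- \frac{1}{251} + 158 \left(-119 - 84\right)} = \frac{1}{- \frac{1}{251} + 158 \left(-203\right)} = \frac{1}{- \frac{1}{251} - 32074} = \frac{1}{- \frac{8050575}{251}} = - \frac{251}{8050575}$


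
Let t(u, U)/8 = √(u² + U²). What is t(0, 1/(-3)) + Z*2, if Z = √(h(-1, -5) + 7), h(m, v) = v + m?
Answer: 14/3 ≈ 4.6667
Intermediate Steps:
h(m, v) = m + v
t(u, U) = 8*√(U² + u²) (t(u, U) = 8*√(u² + U²) = 8*√(U² + u²))
Z = 1 (Z = √((-1 - 5) + 7) = √(-6 + 7) = √1 = 1)
t(0, 1/(-3)) + Z*2 = 8*√((1/(-3))² + 0²) + 1*2 = 8*√((-⅓)² + 0) + 2 = 8*√(⅑ + 0) + 2 = 8*√(⅑) + 2 = 8*(⅓) + 2 = 8/3 + 2 = 14/3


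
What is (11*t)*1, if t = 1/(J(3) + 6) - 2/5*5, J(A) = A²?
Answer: -319/15 ≈ -21.267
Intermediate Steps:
t = -29/15 (t = 1/(3² + 6) - 2/5*5 = 1/(9 + 6) - 2*(⅕)*5 = 1/15 - 2*5/5 = 1/15 - 1*2 = 1/15 - 2 = -29/15 ≈ -1.9333)
(11*t)*1 = (11*(-29/15))*1 = -319/15*1 = -319/15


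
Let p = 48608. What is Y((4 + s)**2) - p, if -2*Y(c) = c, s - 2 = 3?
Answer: -97297/2 ≈ -48649.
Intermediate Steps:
s = 5 (s = 2 + 3 = 5)
Y(c) = -c/2
Y((4 + s)**2) - p = -(4 + 5)**2/2 - 1*48608 = -1/2*9**2 - 48608 = -1/2*81 - 48608 = -81/2 - 48608 = -97297/2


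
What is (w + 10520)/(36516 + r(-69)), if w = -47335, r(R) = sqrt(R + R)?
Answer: -224056090/222236399 + 36815*I*sqrt(138)/1333418394 ≈ -1.0082 + 0.00032434*I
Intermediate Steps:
r(R) = sqrt(2)*sqrt(R) (r(R) = sqrt(2*R) = sqrt(2)*sqrt(R))
(w + 10520)/(36516 + r(-69)) = (-47335 + 10520)/(36516 + sqrt(2)*sqrt(-69)) = -36815/(36516 + sqrt(2)*(I*sqrt(69))) = -36815/(36516 + I*sqrt(138))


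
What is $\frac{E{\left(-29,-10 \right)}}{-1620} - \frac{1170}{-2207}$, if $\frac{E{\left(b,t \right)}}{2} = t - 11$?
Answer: $\frac{331349}{595890} \approx 0.55606$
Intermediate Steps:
$E{\left(b,t \right)} = -22 + 2 t$ ($E{\left(b,t \right)} = 2 \left(t - 11\right) = 2 \left(-11 + t\right) = -22 + 2 t$)
$\frac{E{\left(-29,-10 \right)}}{-1620} - \frac{1170}{-2207} = \frac{-22 + 2 \left(-10\right)}{-1620} - \frac{1170}{-2207} = \left(-22 - 20\right) \left(- \frac{1}{1620}\right) - - \frac{1170}{2207} = \left(-42\right) \left(- \frac{1}{1620}\right) + \frac{1170}{2207} = \frac{7}{270} + \frac{1170}{2207} = \frac{331349}{595890}$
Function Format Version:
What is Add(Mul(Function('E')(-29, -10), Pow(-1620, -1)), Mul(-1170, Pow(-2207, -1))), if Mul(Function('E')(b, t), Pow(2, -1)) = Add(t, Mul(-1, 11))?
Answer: Rational(331349, 595890) ≈ 0.55606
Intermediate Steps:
Function('E')(b, t) = Add(-22, Mul(2, t)) (Function('E')(b, t) = Mul(2, Add(t, Mul(-1, 11))) = Mul(2, Add(t, -11)) = Mul(2, Add(-11, t)) = Add(-22, Mul(2, t)))
Add(Mul(Function('E')(-29, -10), Pow(-1620, -1)), Mul(-1170, Pow(-2207, -1))) = Add(Mul(Add(-22, Mul(2, -10)), Pow(-1620, -1)), Mul(-1170, Pow(-2207, -1))) = Add(Mul(Add(-22, -20), Rational(-1, 1620)), Mul(-1170, Rational(-1, 2207))) = Add(Mul(-42, Rational(-1, 1620)), Rational(1170, 2207)) = Add(Rational(7, 270), Rational(1170, 2207)) = Rational(331349, 595890)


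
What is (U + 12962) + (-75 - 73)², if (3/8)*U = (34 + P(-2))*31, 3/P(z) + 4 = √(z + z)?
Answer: 564406/15 - 124*I/5 ≈ 37627.0 - 24.8*I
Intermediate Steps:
P(z) = 3/(-4 + √2*√z) (P(z) = 3/(-4 + √(z + z)) = 3/(-4 + √(2*z)) = 3/(-4 + √2*√z))
U = 8432/3 + 62*(-4 - 2*I)/5 (U = 8*((34 + 3/(-4 + √2*√(-2)))*31)/3 = 8*((34 + 3/(-4 + √2*(I*√2)))*31)/3 = 8*((34 + 3/(-4 + 2*I))*31)/3 = 8*((34 + 3*((-4 - 2*I)/20))*31)/3 = 8*((34 + 3*(-4 - 2*I)/20)*31)/3 = 8*(1054 + 93*(-4 - 2*I)/20)/3 = 8432/3 + 62*(-4 - 2*I)/5 ≈ 2761.1 - 24.8*I)
(U + 12962) + (-75 - 73)² = ((41416/15 - 124*I/5) + 12962) + (-75 - 73)² = (235846/15 - 124*I/5) + (-148)² = (235846/15 - 124*I/5) + 21904 = 564406/15 - 124*I/5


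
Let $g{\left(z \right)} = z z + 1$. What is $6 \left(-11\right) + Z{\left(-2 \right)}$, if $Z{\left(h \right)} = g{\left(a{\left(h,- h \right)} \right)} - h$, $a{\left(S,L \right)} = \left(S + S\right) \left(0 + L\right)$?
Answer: $1$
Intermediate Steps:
$a{\left(S,L \right)} = 2 L S$ ($a{\left(S,L \right)} = 2 S L = 2 L S$)
$g{\left(z \right)} = 1 + z^{2}$ ($g{\left(z \right)} = z^{2} + 1 = 1 + z^{2}$)
$Z{\left(h \right)} = 1 - h + 4 h^{4}$ ($Z{\left(h \right)} = \left(1 + \left(2 \left(- h\right) h\right)^{2}\right) - h = \left(1 + \left(- 2 h^{2}\right)^{2}\right) - h = \left(1 + 4 h^{4}\right) - h = 1 - h + 4 h^{4}$)
$6 \left(-11\right) + Z{\left(-2 \right)} = 6 \left(-11\right) + \left(1 - -2 + 4 \left(-2\right)^{4}\right) = -66 + \left(1 + 2 + 4 \cdot 16\right) = -66 + \left(1 + 2 + 64\right) = -66 + 67 = 1$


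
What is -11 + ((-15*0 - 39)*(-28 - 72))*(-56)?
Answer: -218411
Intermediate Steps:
-11 + ((-15*0 - 39)*(-28 - 72))*(-56) = -11 + ((0 - 39)*(-100))*(-56) = -11 - 39*(-100)*(-56) = -11 + 3900*(-56) = -11 - 218400 = -218411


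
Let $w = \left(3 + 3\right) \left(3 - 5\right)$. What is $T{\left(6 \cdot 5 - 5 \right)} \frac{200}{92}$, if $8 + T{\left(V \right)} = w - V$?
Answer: $- \frac{2250}{23} \approx -97.826$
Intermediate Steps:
$w = -12$ ($w = 6 \left(-2\right) = -12$)
$T{\left(V \right)} = -20 - V$ ($T{\left(V \right)} = -8 - \left(12 + V\right) = -20 - V$)
$T{\left(6 \cdot 5 - 5 \right)} \frac{200}{92} = \left(-20 - \left(6 \cdot 5 - 5\right)\right) \frac{200}{92} = \left(-20 - \left(30 - 5\right)\right) 200 \cdot \frac{1}{92} = \left(-20 - 25\right) \frac{50}{23} = \left(-45\right) \frac{50}{23} = - \frac{2250}{23}$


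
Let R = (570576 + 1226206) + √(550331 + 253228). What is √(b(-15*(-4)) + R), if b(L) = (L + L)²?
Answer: √(1811182 + √803559) ≈ 1346.1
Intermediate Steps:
b(L) = 4*L² (b(L) = (2*L)² = 4*L²)
R = 1796782 + √803559 ≈ 1.7977e+6
√(b(-15*(-4)) + R) = √(4*(-15*(-4))² + (1796782 + √803559)) = √(4*60² + (1796782 + √803559)) = √(4*3600 + (1796782 + √803559)) = √(14400 + (1796782 + √803559)) = √(1811182 + √803559)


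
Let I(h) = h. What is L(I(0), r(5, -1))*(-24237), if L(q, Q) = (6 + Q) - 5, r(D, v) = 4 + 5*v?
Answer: 0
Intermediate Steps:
L(q, Q) = 1 + Q
L(I(0), r(5, -1))*(-24237) = (1 + (4 + 5*(-1)))*(-24237) = (1 + (4 - 5))*(-24237) = (1 - 1)*(-24237) = 0*(-24237) = 0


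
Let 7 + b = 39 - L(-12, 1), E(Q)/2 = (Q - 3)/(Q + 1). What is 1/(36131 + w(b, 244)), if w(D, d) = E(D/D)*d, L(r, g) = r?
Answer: 1/35643 ≈ 2.8056e-5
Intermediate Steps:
E(Q) = 2*(-3 + Q)/(1 + Q) (E(Q) = 2*((Q - 3)/(Q + 1)) = 2*((-3 + Q)/(1 + Q)) = 2*(-3 + Q)/(1 + Q))
b = 44 (b = -7 + (39 - 1*(-12)) = -7 + (39 + 12) = -7 + 51 = 44)
w(D, d) = -2*d (w(D, d) = (2*(-3 + D/D)/(1 + D/D))*d = (2*(-3 + 1)/(1 + 1))*d = (2*(-2)/2)*d = (2*(½)*(-2))*d = -2*d)
1/(36131 + w(b, 244)) = 1/(36131 - 2*244) = 1/(36131 - 488) = 1/35643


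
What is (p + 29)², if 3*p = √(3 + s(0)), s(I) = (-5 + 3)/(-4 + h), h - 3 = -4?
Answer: (435 + √85)²/225 ≈ 877.03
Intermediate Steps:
h = -1 (h = 3 - 4 = -1)
s(I) = ⅖ (s(I) = (-5 + 3)/(-4 - 1) = -2/(-5) = -2*(-⅕) = ⅖)
p = √85/15 (p = √(3 + ⅖)/3 = √(17/5)/3 = (√85/5)/3 = √85/15 ≈ 0.61464)
(p + 29)² = (√85/15 + 29)² = (29 + √85/15)²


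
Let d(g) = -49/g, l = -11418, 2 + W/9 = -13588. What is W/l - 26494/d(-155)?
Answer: -7813803845/93247 ≈ -83797.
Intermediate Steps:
W = -122310 (W = -18 + 9*(-13588) = -18 - 122292 = -122310)
W/l - 26494/d(-155) = -122310/(-11418) - 26494/((-49/(-155))) = -122310*(-1/11418) - 26494/((-49*(-1/155))) = 20385/1903 - 26494/49/155 = 20385/1903 - 26494*155/49 = 20385/1903 - 4106570/49 = -7813803845/93247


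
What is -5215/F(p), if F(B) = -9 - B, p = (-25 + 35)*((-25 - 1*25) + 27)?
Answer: -5215/221 ≈ -23.597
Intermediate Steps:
p = -230 (p = 10*((-25 - 25) + 27) = 10*(-50 + 27) = 10*(-23) = -230)
-5215/F(p) = -5215/(-9 - 1*(-230)) = -5215/(-9 + 230) = -5215/221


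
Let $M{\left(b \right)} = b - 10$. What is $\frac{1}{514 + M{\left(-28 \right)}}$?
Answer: $\frac{1}{476} \approx 0.0021008$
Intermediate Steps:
$M{\left(b \right)} = -10 + b$
$\frac{1}{514 + M{\left(-28 \right)}} = \frac{1}{514 - 38} = \frac{1}{476}$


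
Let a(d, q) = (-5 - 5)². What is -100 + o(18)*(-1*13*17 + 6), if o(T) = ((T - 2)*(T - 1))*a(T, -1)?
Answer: -5848100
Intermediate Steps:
a(d, q) = 100 (a(d, q) = (-10)² = 100)
o(T) = 100*(-1 + T)*(-2 + T) (o(T) = ((T - 2)*(T - 1))*100 = ((-2 + T)*(-1 + T))*100 = ((-1 + T)*(-2 + T))*100 = 100*(-1 + T)*(-2 + T))
-100 + o(18)*(-1*13*17 + 6) = -100 + (200 - 300*18 + 100*18²)*(-1*13*17 + 6) = -100 + (200 - 5400 + 100*324)*(-13*17 + 6) = -100 + (200 - 5400 + 32400)*(-221 + 6) = -100 + 27200*(-215) = -100 - 5848000 = -5848100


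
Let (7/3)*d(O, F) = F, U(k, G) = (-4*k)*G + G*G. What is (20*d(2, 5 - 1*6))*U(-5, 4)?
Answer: -5760/7 ≈ -822.86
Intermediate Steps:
U(k, G) = G² - 4*G*k (U(k, G) = -4*G*k + G² = G² - 4*G*k)
d(O, F) = 3*F/7
(20*d(2, 5 - 1*6))*U(-5, 4) = (20*(3*(5 - 1*6)/7))*(4*(4 - 4*(-5))) = (20*(3*(5 - 6)/7))*(4*(4 + 20)) = (20*((3/7)*(-1)))*(4*24) = (20*(-3/7))*96 = -60/7*96 = -5760/7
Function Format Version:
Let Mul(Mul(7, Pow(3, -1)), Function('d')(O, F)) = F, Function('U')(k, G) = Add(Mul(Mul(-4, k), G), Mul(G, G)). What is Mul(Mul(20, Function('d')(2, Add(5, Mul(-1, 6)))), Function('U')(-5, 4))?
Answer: Rational(-5760, 7) ≈ -822.86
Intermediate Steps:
Function('U')(k, G) = Add(Pow(G, 2), Mul(-4, G, k)) (Function('U')(k, G) = Add(Mul(-4, G, k), Pow(G, 2)) = Add(Pow(G, 2), Mul(-4, G, k)))
Function('d')(O, F) = Mul(Rational(3, 7), F)
Mul(Mul(20, Function('d')(2, Add(5, Mul(-1, 6)))), Function('U')(-5, 4)) = Mul(Mul(20, Mul(Rational(3, 7), Add(5, Mul(-1, 6)))), Mul(4, Add(4, Mul(-4, -5)))) = Mul(Mul(20, Mul(Rational(3, 7), Add(5, -6))), Mul(4, Add(4, 20))) = Mul(Mul(20, Mul(Rational(3, 7), -1)), Mul(4, 24)) = Mul(Mul(20, Rational(-3, 7)), 96) = Mul(Rational(-60, 7), 96) = Rational(-5760, 7)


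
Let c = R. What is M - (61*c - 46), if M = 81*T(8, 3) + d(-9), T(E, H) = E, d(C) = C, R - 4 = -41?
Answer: 2942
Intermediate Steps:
R = -37 (R = 4 - 41 = -37)
c = -37
M = 639 (M = 81*8 - 9 = 648 - 9 = 639)
M - (61*c - 46) = 639 - (61*(-37) - 46) = 639 - (-2257 - 46) = 639 - 1*(-2303) = 639 + 2303 = 2942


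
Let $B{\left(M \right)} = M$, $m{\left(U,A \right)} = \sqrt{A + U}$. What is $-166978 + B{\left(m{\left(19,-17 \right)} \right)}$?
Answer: $-166978 + \sqrt{2} \approx -1.6698 \cdot 10^{5}$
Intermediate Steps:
$-166978 + B{\left(m{\left(19,-17 \right)} \right)} = -166978 + \sqrt{-17 + 19} = -166978 + \sqrt{2}$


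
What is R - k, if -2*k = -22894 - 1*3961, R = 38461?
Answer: 50067/2 ≈ 25034.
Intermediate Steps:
k = 26855/2 (k = -(-22894 - 1*3961)/2 = -(-22894 - 3961)/2 = -½*(-26855) = 26855/2 ≈ 13428.)
R - k = 38461 - 1*26855/2 = 38461 - 26855/2 = 50067/2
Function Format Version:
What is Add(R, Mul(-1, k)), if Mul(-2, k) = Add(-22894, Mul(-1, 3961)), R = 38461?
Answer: Rational(50067, 2) ≈ 25034.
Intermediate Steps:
k = Rational(26855, 2) (k = Mul(Rational(-1, 2), Add(-22894, Mul(-1, 3961))) = Mul(Rational(-1, 2), Add(-22894, -3961)) = Mul(Rational(-1, 2), -26855) = Rational(26855, 2) ≈ 13428.)
Add(R, Mul(-1, k)) = Add(38461, Mul(-1, Rational(26855, 2))) = Add(38461, Rational(-26855, 2)) = Rational(50067, 2)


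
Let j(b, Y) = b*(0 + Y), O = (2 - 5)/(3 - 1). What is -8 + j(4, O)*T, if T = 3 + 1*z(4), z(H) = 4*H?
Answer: -122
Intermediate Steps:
O = -3/2 ≈ -1.5000
T = 19 (T = 3 + 1*(4*4) = 3 + 1*16 = 3 + 16 = 19)
j(b, Y) = Y*b (j(b, Y) = b*Y = Y*b)
-8 + j(4, O)*T = -8 - 3/2*4*19 = -8 - 6*19 = -8 - 114 = -122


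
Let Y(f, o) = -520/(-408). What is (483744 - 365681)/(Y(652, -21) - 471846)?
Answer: -6021213/24064081 ≈ -0.25022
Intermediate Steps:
Y(f, o) = 65/51 (Y(f, o) = -520*(-1/408) = 65/51)
(483744 - 365681)/(Y(652, -21) - 471846) = (483744 - 365681)/(65/51 - 471846) = 118063/(-24064081/51) = 118063*(-51/24064081) = -6021213/24064081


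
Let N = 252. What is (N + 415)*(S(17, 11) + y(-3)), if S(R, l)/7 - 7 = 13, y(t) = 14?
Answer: 102718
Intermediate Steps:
S(R, l) = 140 (S(R, l) = 49 + 7*13 = 49 + 91 = 140)
(N + 415)*(S(17, 11) + y(-3)) = (252 + 415)*(140 + 14) = 667*154 = 102718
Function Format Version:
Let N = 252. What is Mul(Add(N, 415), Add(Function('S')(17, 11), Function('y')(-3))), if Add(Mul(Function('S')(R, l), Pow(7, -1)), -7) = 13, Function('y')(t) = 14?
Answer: 102718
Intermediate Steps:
Function('S')(R, l) = 140 (Function('S')(R, l) = Add(49, Mul(7, 13)) = Add(49, 91) = 140)
Mul(Add(N, 415), Add(Function('S')(17, 11), Function('y')(-3))) = Mul(Add(252, 415), Add(140, 14)) = Mul(667, 154) = 102718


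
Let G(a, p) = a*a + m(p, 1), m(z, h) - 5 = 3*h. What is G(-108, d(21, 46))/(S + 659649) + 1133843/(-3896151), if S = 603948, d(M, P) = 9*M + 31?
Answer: -154138304311/547018301683 ≈ -0.28178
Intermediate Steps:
d(M, P) = 31 + 9*M
m(z, h) = 5 + 3*h
G(a, p) = 8 + a**2 (G(a, p) = a*a + (5 + 3*1) = a**2 + (5 + 3) = a**2 + 8 = 8 + a**2)
G(-108, d(21, 46))/(S + 659649) + 1133843/(-3896151) = (8 + (-108)**2)/(603948 + 659649) + 1133843/(-3896151) = (8 + 11664)/1263597 + 1133843*(-1/3896151) = 11672*(1/1263597) - 1133843/3896151 = 11672/1263597 - 1133843/3896151 = -154138304311/547018301683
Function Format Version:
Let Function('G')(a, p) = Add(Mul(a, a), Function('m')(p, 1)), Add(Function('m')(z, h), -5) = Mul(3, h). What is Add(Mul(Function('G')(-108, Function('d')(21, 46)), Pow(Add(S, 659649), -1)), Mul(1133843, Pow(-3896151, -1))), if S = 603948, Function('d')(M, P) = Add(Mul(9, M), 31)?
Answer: Rational(-154138304311, 547018301683) ≈ -0.28178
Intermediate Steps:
Function('d')(M, P) = Add(31, Mul(9, M))
Function('m')(z, h) = Add(5, Mul(3, h))
Function('G')(a, p) = Add(8, Pow(a, 2)) (Function('G')(a, p) = Add(Mul(a, a), Add(5, Mul(3, 1))) = Add(Pow(a, 2), Add(5, 3)) = Add(Pow(a, 2), 8) = Add(8, Pow(a, 2)))
Add(Mul(Function('G')(-108, Function('d')(21, 46)), Pow(Add(S, 659649), -1)), Mul(1133843, Pow(-3896151, -1))) = Add(Mul(Add(8, Pow(-108, 2)), Pow(Add(603948, 659649), -1)), Mul(1133843, Pow(-3896151, -1))) = Add(Mul(Add(8, 11664), Pow(1263597, -1)), Mul(1133843, Rational(-1, 3896151))) = Add(Mul(11672, Rational(1, 1263597)), Rational(-1133843, 3896151)) = Add(Rational(11672, 1263597), Rational(-1133843, 3896151)) = Rational(-154138304311, 547018301683)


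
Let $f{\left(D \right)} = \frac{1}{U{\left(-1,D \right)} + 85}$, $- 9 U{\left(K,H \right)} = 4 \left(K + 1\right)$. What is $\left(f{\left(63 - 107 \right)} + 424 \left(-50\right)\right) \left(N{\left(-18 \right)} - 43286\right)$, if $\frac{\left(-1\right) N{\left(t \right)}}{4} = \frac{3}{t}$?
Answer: $\frac{234000382144}{255} \approx 9.1765 \cdot 10^{8}$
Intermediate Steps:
$U{\left(K,H \right)} = - \frac{4}{9} - \frac{4 K}{9}$ ($U{\left(K,H \right)} = - \frac{4 \left(K + 1\right)}{9} = - \frac{4 \left(1 + K\right)}{9} = - \frac{4 + 4 K}{9} = - \frac{4}{9} - \frac{4 K}{9}$)
$N{\left(t \right)} = - \frac{12}{t}$ ($N{\left(t \right)} = - 4 \frac{3}{t} = - \frac{12}{t}$)
$f{\left(D \right)} = \frac{1}{85}$ ($f{\left(D \right)} = \frac{1}{\left(- \frac{4}{9} - - \frac{4}{9}\right) + 85} = \frac{1}{\left(- \frac{4}{9} + \frac{4}{9}\right) + 85} = \frac{1}{0 + 85} = \frac{1}{85}$)
$\left(f{\left(63 - 107 \right)} + 424 \left(-50\right)\right) \left(N{\left(-18 \right)} - 43286\right) = \left(\frac{1}{85} + 424 \left(-50\right)\right) \left(- \frac{12}{-18} - 43286\right) = \left(\frac{1}{85} - 21200\right) \left(\left(-12\right) \left(- \frac{1}{18}\right) - 43286\right) = - \frac{1801999 \left(\frac{2}{3} - 43286\right)}{85} = \left(- \frac{1801999}{85}\right) \left(- \frac{129856}{3}\right) = \frac{234000382144}{255}$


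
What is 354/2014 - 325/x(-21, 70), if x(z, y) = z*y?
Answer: 117493/296058 ≈ 0.39686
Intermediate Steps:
x(z, y) = y*z
354/2014 - 325/x(-21, 70) = 354/2014 - 325/(70*(-21)) = 354*(1/2014) - 325/(-1470) = 177/1007 - 325*(-1/1470) = 177/1007 + 65/294 = 117493/296058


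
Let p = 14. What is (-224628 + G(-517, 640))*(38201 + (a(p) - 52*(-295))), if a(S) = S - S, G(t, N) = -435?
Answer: -12050098083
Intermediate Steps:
a(S) = 0
(-224628 + G(-517, 640))*(38201 + (a(p) - 52*(-295))) = (-224628 - 435)*(38201 + (0 - 52*(-295))) = -225063*(38201 + (0 + 15340)) = -225063*(38201 + 15340) = -225063*53541 = -12050098083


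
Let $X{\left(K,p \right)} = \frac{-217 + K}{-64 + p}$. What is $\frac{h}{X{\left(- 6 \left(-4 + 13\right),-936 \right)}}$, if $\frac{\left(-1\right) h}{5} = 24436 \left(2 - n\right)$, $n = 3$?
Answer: $\frac{122180000}{271} \approx 4.5085 \cdot 10^{5}$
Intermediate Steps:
$X{\left(K,p \right)} = \frac{-217 + K}{-64 + p}$
$h = 122180$ ($h = - 5 \cdot 24436 \left(2 - 3\right) = - 5 \cdot 24436 \left(-1\right) = \left(-5\right) \left(-24436\right) = 122180$)
$\frac{h}{X{\left(- 6 \left(-4 + 13\right),-936 \right)}} = \frac{122180}{\frac{1}{-64 - 936} \left(-217 - 6 \left(-4 + 13\right)\right)} = \frac{122180}{\frac{1}{-1000} \left(-217 - 54\right)} = \frac{122180}{\left(- \frac{1}{1000}\right) \left(-217 - 54\right)} = \frac{122180}{\left(- \frac{1}{1000}\right) \left(-271\right)} = \frac{122180}{\frac{271}{1000}} = 122180 \cdot \frac{1000}{271} = \frac{122180000}{271}$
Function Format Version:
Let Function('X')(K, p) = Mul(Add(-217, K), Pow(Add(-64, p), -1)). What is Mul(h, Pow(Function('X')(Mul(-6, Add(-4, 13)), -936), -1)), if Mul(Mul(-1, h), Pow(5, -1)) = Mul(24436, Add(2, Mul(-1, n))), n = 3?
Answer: Rational(122180000, 271) ≈ 4.5085e+5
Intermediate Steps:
Function('X')(K, p) = Mul(Pow(Add(-64, p), -1), Add(-217, K))
h = 122180 (h = Mul(-5, Mul(24436, Add(2, Mul(-1, 3)))) = Mul(-5, Mul(24436, Add(2, -3))) = Mul(-5, Mul(24436, -1)) = Mul(-5, -24436) = 122180)
Mul(h, Pow(Function('X')(Mul(-6, Add(-4, 13)), -936), -1)) = Mul(122180, Pow(Mul(Pow(Add(-64, -936), -1), Add(-217, Mul(-6, Add(-4, 13)))), -1)) = Mul(122180, Pow(Mul(Pow(-1000, -1), Add(-217, Mul(-6, 9))), -1)) = Mul(122180, Pow(Mul(Rational(-1, 1000), Add(-217, -54)), -1)) = Mul(122180, Pow(Mul(Rational(-1, 1000), -271), -1)) = Mul(122180, Pow(Rational(271, 1000), -1)) = Mul(122180, Rational(1000, 271)) = Rational(122180000, 271)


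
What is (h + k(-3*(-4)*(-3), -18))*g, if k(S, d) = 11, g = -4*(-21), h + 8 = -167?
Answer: -13776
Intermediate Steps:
h = -175 (h = -8 - 167 = -175)
g = 84
(h + k(-3*(-4)*(-3), -18))*g = (-175 + 11)*84 = -164*84 = -13776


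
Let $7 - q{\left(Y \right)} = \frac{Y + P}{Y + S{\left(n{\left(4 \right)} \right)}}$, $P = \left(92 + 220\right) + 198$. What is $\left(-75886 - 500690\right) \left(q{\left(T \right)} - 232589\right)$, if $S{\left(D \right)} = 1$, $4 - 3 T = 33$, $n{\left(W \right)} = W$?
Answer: $134067913056$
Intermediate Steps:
$P = 510$ ($P = 312 + 198 = 510$)
$T = - \frac{29}{3}$ ($T = \frac{4}{3} - 11 = - \frac{29}{3} \approx -9.6667$)
$q{\left(Y \right)} = 7 - \frac{510 + Y}{1 + Y}$ ($q{\left(Y \right)} = 7 - \frac{Y + 510}{Y + 1} = 7 - \frac{510 + Y}{1 + Y}$)
$\left(-75886 - 500690\right) \left(q{\left(T \right)} - 232589\right) = \left(-75886 - 500690\right) \left(\frac{-503 + 6 \left(- \frac{29}{3}\right)}{1 - \frac{29}{3}} - 232589\right) = - 576576 \left(\frac{-503 - 58}{- \frac{26}{3}} - 232589\right) = - 576576 \left(\left(- \frac{3}{26}\right) \left(-561\right) - 232589\right) = - 576576 \left(\frac{1683}{26} - 232589\right) = \left(-576576\right) \left(- \frac{6045631}{26}\right) = 134067913056$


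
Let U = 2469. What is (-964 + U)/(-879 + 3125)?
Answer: 1505/2246 ≈ 0.67008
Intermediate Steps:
(-964 + U)/(-879 + 3125) = (-964 + 2469)/(-879 + 3125) = 1505/2246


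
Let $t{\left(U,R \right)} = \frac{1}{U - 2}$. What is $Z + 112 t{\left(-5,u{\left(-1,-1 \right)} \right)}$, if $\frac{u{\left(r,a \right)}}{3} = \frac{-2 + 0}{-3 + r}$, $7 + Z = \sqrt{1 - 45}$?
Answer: $-23 + 2 i \sqrt{11} \approx -23.0 + 6.6332 i$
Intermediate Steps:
$Z = -7 + 2 i \sqrt{11}$ ($Z = -7 + \sqrt{1 - 45} = -7 + \sqrt{-44} = -7 + 2 i \sqrt{11} \approx -7.0 + 6.6332 i$)
$u{\left(r,a \right)} = - \frac{6}{-3 + r}$ ($u{\left(r,a \right)} = 3 \frac{-2 + 0}{-3 + r} = 3 \left(- \frac{2}{-3 + r}\right) = - \frac{6}{-3 + r}$)
$t{\left(U,R \right)} = \frac{1}{-2 + U}$
$Z + 112 t{\left(-5,u{\left(-1,-1 \right)} \right)} = \left(-7 + 2 i \sqrt{11}\right) + \frac{112}{-2 - 5} = \left(-7 + 2 i \sqrt{11}\right) + \frac{112}{-7} = \left(-7 + 2 i \sqrt{11}\right) + 112 \left(- \frac{1}{7}\right) = \left(-7 + 2 i \sqrt{11}\right) - 16 = -23 + 2 i \sqrt{11}$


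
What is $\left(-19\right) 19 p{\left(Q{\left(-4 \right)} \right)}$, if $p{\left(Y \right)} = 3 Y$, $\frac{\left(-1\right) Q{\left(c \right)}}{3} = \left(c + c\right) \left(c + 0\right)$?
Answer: $103968$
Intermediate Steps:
$Q{\left(c \right)} = - 6 c^{2}$ ($Q{\left(c \right)} = - 3 \left(c + c\right) \left(c + 0\right) = - 3 \cdot 2 c c = - 3 \cdot 2 c^{2} = - 6 c^{2}$)
$\left(-19\right) 19 p{\left(Q{\left(-4 \right)} \right)} = \left(-19\right) 19 \cdot 3 \left(- 6 \left(-4\right)^{2}\right) = - 361 \cdot 3 \left(\left(-6\right) 16\right) = - 361 \cdot 3 \left(-96\right) = \left(-361\right) \left(-288\right) = 103968$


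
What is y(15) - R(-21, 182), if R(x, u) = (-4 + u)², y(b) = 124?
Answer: -31560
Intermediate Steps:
y(15) - R(-21, 182) = 124 - (-4 + 182)² = 124 - 1*178² = 124 - 1*31684 = 124 - 31684 = -31560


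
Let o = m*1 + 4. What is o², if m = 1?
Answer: 25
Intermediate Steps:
o = 5 (o = 1*1 + 4 = 1 + 4 = 5)
o² = 5² = 25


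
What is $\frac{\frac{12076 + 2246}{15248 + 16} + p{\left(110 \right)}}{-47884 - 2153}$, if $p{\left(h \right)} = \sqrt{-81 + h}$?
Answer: $- \frac{2387}{127294128} - \frac{\sqrt{29}}{50037} \approx -0.00012638$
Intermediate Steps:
$\frac{\frac{12076 + 2246}{15248 + 16} + p{\left(110 \right)}}{-47884 - 2153} = \frac{\frac{12076 + 2246}{15248 + 16} + \sqrt{-81 + 110}}{-47884 - 2153} = \frac{\frac{14322}{15264} + \sqrt{29}}{-50037} = \left(14322 \cdot \frac{1}{15264} + \sqrt{29}\right) \left(- \frac{1}{50037}\right) = \left(\frac{2387}{2544} + \sqrt{29}\right) \left(- \frac{1}{50037}\right) = - \frac{2387}{127294128} - \frac{\sqrt{29}}{50037}$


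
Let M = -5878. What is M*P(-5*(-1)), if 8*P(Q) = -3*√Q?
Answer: 8817*√5/4 ≈ 4928.9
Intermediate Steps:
P(Q) = -3*√Q/8 (P(Q) = (-3*√Q)/8 = -3*√Q/8)
M*P(-5*(-1)) = -(-8817)*√(-5*(-1))/4 = -(-8817)*√5/4 = 8817*√5/4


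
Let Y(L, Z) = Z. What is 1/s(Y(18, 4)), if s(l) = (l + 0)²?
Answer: 1/16 ≈ 0.062500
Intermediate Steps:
s(l) = l²
1/s(Y(18, 4)) = 1/(4²) = 1/16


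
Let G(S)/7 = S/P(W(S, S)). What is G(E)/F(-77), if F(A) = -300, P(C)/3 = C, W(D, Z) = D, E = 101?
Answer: -7/900 ≈ -0.0077778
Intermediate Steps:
P(C) = 3*C
G(S) = 7/3 (G(S) = 7*(S/((3*S))) = 7*(S*(1/(3*S))) = 7*(⅓) = 7/3)
G(E)/F(-77) = (7/3)/(-300) = (7/3)*(-1/300) = -7/900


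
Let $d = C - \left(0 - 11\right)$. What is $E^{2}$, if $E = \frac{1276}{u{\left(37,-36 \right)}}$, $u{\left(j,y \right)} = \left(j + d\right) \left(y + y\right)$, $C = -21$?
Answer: $\frac{101761}{236196} \approx 0.43083$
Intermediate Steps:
$d = -10$ ($d = -21 - \left(0 - 11\right) = -21 - -11 = -21 + 11 = -10$)
$u{\left(j,y \right)} = 2 y \left(-10 + j\right)$ ($u{\left(j,y \right)} = \left(j - 10\right) \left(y + y\right) = \left(-10 + j\right) 2 y = 2 y \left(-10 + j\right)$)
$E = - \frac{319}{486}$ ($E = \frac{1276}{2 \left(-36\right) \left(-10 + 37\right)} = \frac{1276}{2 \left(-36\right) 27} = \frac{1276}{-1944} = 1276 \left(- \frac{1}{1944}\right) = - \frac{319}{486} \approx -0.65638$)
$E^{2} = \left(- \frac{319}{486}\right)^{2} = \frac{101761}{236196}$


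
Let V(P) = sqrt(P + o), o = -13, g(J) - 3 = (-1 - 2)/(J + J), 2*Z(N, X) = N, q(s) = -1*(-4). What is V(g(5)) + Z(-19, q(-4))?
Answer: -19/2 + I*sqrt(1030)/10 ≈ -9.5 + 3.2094*I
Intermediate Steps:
q(s) = 4
Z(N, X) = N/2
g(J) = 3 - 3/(2*J) (g(J) = 3 + (-1 - 2)/(J + J) = 3 - 3*1/(2*J) = 3 - 3/(2*J))
V(P) = sqrt(-13 + P) (V(P) = sqrt(P - 13) = sqrt(-13 + P))
V(g(5)) + Z(-19, q(-4)) = sqrt(-13 + (3 - 3/2/5)) + (1/2)*(-19) = sqrt(-13 + (3 - 3/2*1/5)) - 19/2 = sqrt(-13 + (3 - 3/10)) - 19/2 = sqrt(-13 + 27/10) - 19/2 = sqrt(-103/10) - 19/2 = I*sqrt(1030)/10 - 19/2 = -19/2 + I*sqrt(1030)/10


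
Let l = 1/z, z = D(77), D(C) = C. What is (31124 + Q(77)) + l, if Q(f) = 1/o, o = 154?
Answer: 4793099/154 ≈ 31124.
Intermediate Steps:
z = 77
Q(f) = 1/154
l = 1/77 ≈ 0.012987
(31124 + Q(77)) + l = (31124 + 1/154) + 1/77 = 4793097/154 + 1/77 = 4793099/154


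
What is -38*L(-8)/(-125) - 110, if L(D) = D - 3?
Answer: -14168/125 ≈ -113.34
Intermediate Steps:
L(D) = -3 + D
-38*L(-8)/(-125) - 110 = -38*(-3 - 8)/(-125) - 110 = -(-418)*(-1)/125 - 110 = -38*11/125 - 110 = -418/125 - 110 = -14168/125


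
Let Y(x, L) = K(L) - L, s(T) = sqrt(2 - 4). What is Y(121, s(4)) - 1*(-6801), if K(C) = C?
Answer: 6801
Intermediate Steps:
s(T) = I*sqrt(2) (s(T) = sqrt(-2) = I*sqrt(2))
Y(x, L) = 0 (Y(x, L) = L - L = 0)
Y(121, s(4)) - 1*(-6801) = 0 - 1*(-6801) = 0 + 6801 = 6801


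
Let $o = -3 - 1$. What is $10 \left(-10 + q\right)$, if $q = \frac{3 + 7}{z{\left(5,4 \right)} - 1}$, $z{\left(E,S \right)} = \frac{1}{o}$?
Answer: $-180$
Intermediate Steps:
$o = -4$ ($o = -3 - 1 = -4$)
$z{\left(E,S \right)} = - \frac{1}{4}$ ($z{\left(E,S \right)} = \frac{1}{-4} = - \frac{1}{4}$)
$q = -8$ ($q = \frac{3 + 7}{- \frac{1}{4} - 1} = \frac{10}{- \frac{5}{4}} = 10 \left(- \frac{4}{5}\right) = -8$)
$10 \left(-10 + q\right) = 10 \left(-10 - 8\right) = 10 \left(-18\right) = -180$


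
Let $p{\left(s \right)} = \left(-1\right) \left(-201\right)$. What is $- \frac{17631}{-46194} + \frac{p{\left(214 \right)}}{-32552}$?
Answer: $\frac{94106553}{250617848} \approx 0.3755$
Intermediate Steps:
$p{\left(s \right)} = 201$
$- \frac{17631}{-46194} + \frac{p{\left(214 \right)}}{-32552} = - \frac{17631}{-46194} + \frac{201}{-32552} = \left(-17631\right) \left(- \frac{1}{46194}\right) + 201 \left(- \frac{1}{32552}\right) = \frac{5877}{15398} - \frac{201}{32552} = \frac{94106553}{250617848}$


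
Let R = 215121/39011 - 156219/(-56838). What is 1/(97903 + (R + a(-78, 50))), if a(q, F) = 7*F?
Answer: 739102406/72625135798987 ≈ 1.0177e-5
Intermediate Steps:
R = 6107102269/739102406 (R = 215121*(1/39011) - 156219*(-1/56838) = 215121/39011 + 52073/18946 = 6107102269/739102406 ≈ 8.2629)
1/(97903 + (R + a(-78, 50))) = 1/(97903 + (6107102269/739102406 + 7*50)) = 1/(97903 + (6107102269/739102406 + 350)) = 1/(97903 + 264792944369/739102406) = 1/(72625135798987/739102406) = 739102406/72625135798987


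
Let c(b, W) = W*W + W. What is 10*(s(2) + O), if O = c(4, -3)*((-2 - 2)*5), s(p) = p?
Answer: -1180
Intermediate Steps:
c(b, W) = W + W**2 (c(b, W) = W**2 + W = W + W**2)
O = -120 (O = (-3*(1 - 3))*((-2 - 2)*5) = (-3*(-2))*(-4*5) = 6*(-20) = -120)
10*(s(2) + O) = 10*(2 - 120) = 10*(-118) = -1180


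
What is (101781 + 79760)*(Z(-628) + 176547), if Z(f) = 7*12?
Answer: 32065768371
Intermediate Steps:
Z(f) = 84
(101781 + 79760)*(Z(-628) + 176547) = (101781 + 79760)*(84 + 176547) = 181541*176631 = 32065768371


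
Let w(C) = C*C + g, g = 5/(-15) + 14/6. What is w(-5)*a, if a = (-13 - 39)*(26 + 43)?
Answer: -96876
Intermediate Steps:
g = 2 (g = 5*(-1/15) + 14*(⅙) = -⅓ + 7/3 = 2)
w(C) = 2 + C² (w(C) = C*C + 2 = C² + 2 = 2 + C²)
a = -3588 (a = -52*69 = -3588)
w(-5)*a = (2 + (-5)²)*(-3588) = (2 + 25)*(-3588) = 27*(-3588) = -96876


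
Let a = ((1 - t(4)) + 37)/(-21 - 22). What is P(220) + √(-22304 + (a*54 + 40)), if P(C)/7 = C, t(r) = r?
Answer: 1540 + 2*I*√10311271/43 ≈ 1540.0 + 149.35*I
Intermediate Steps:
P(C) = 7*C
a = -34/43 (a = ((1 - 1*4) + 37)/(-21 - 22) = ((1 - 4) + 37)/(-43) = (-3 + 37)*(-1/43) = 34*(-1/43) = -34/43 ≈ -0.79070)
P(220) + √(-22304 + (a*54 + 40)) = 7*220 + √(-22304 + (-34/43*54 + 40)) = 1540 + √(-22304 + (-1836/43 + 40)) = 1540 + √(-22304 - 116/43) = 1540 + √(-959188/43) = 1540 + 2*I*√10311271/43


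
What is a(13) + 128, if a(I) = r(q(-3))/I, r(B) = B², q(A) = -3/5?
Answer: 41609/325 ≈ 128.03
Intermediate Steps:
q(A) = -⅗ (q(A) = -3*⅕ = -⅗)
a(I) = 9/(25*I) (a(I) = (-⅗)²/I = 9/(25*I))
a(13) + 128 = (9/25)/13 + 128 = (9/25)*(1/13) + 128 = 9/325 + 128 = 41609/325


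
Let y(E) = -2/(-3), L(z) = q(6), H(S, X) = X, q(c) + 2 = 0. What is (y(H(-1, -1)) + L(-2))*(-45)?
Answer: 60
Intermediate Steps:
q(c) = -2 (q(c) = -2 + 0 = -2)
L(z) = -2
y(E) = 2/3 (y(E) = -2*(-1/3) = 2/3)
(y(H(-1, -1)) + L(-2))*(-45) = (2/3 - 2)*(-45) = -4/3*(-45) = 60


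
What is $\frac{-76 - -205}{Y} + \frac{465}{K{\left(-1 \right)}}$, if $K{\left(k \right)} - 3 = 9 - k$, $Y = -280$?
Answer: $\frac{128523}{3640} \approx 35.309$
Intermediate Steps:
$K{\left(k \right)} = 12 - k$ ($K{\left(k \right)} = 3 - \left(-9 + k\right) = 12 - k$)
$\frac{-76 - -205}{Y} + \frac{465}{K{\left(-1 \right)}} = \frac{-76 - -205}{-280} + \frac{465}{12 - -1} = \left(-76 + 205\right) \left(- \frac{1}{280}\right) + \frac{465}{12 + 1} = 129 \left(- \frac{1}{280}\right) + \frac{465}{13} = - \frac{129}{280} + 465 \cdot \frac{1}{13} = - \frac{129}{280} + \frac{465}{13} = \frac{128523}{3640}$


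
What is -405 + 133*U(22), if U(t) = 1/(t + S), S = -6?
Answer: -6347/16 ≈ -396.69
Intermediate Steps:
U(t) = 1/(-6 + t) (U(t) = 1/(t - 6) = 1/(-6 + t))
-405 + 133*U(22) = -405 + 133/(-6 + 22) = -405 + 133/16 = -6347/16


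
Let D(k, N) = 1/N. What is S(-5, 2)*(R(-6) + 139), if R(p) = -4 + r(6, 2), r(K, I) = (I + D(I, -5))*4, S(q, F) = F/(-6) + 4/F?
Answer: 237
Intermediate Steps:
S(q, F) = 4/F - F/6 (S(q, F) = F*(-⅙) + 4/F = -F/6 + 4/F = 4/F - F/6)
r(K, I) = -⅘ + 4*I (r(K, I) = (I + 1/(-5))*4 = (I - ⅕)*4 = (-⅕ + I)*4 = -⅘ + 4*I)
R(p) = 16/5 (R(p) = -4 + (-⅘ + 4*2) = -4 + (-⅘ + 8) = -4 + 36/5 = 16/5)
S(-5, 2)*(R(-6) + 139) = (4/2 - ⅙*2)*(16/5 + 139) = (4*(½) - ⅓)*(711/5) = (2 - ⅓)*(711/5) = (5/3)*(711/5) = 237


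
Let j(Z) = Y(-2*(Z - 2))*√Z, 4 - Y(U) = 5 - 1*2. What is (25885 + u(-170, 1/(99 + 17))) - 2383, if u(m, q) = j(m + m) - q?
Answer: 2726231/116 + 2*I*√85 ≈ 23502.0 + 18.439*I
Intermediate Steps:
Y(U) = 1 (Y(U) = 4 - (5 - 1*2) = 4 - (5 - 2) = 4 - 1*3 = 4 - 3 = 1)
j(Z) = √Z (j(Z) = 1*√Z = √Z)
u(m, q) = -q + √2*√m (u(m, q) = √(m + m) - q = √(2*m) - q = √2*√m - q = -q + √2*√m)
(25885 + u(-170, 1/(99 + 17))) - 2383 = (25885 + (-1/(99 + 17) + √2*√(-170))) - 2383 = (25885 + (-1/116 + √2*(I*√170))) - 2383 = (25885 + (-1*1/116 + 2*I*√85)) - 2383 = (25885 + (-1/116 + 2*I*√85)) - 2383 = (3002659/116 + 2*I*√85) - 2383 = 2726231/116 + 2*I*√85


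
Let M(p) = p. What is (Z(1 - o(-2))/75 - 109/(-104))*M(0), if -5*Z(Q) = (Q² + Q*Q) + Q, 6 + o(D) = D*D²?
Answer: 0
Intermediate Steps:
o(D) = -6 + D³ (o(D) = -6 + D*D² = -6 + D³)
Z(Q) = -2*Q²/5 - Q/5 (Z(Q) = -((Q² + Q*Q) + Q)/5 = -((Q² + Q²) + Q)/5 = -(2*Q² + Q)/5 = -(Q + 2*Q²)/5 = -2*Q²/5 - Q/5)
(Z(1 - o(-2))/75 - 109/(-104))*M(0) = (-(1 - (-6 + (-2)³))*(1 + 2*(1 - (-6 + (-2)³)))/5/75 - 109/(-104))*0 = (-(1 - (-6 - 8))*(1 + 2*(1 - (-6 - 8)))/5*(1/75) - 109*(-1/104))*0 = (-(1 - 1*(-14))*(1 + 2*(1 - 1*(-14)))/5*(1/75) + 109/104)*0 = (-(1 + 14)*(1 + 2*(1 + 14))/5*(1/75) + 109/104)*0 = (-⅕*15*(1 + 2*15)*(1/75) + 109/104)*0 = (-⅕*15*(1 + 30)*(1/75) + 109/104)*0 = (-⅕*15*31*(1/75) + 109/104)*0 = (-93*1/75 + 109/104)*0 = (-31/25 + 109/104)*0 = -499/2600*0 = 0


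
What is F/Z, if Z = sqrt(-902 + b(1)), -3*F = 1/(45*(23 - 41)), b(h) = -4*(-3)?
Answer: -I*sqrt(890)/2162700 ≈ -1.3794e-5*I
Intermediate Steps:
b(h) = 12
F = 1/2430 (F = -1/(45*(23 - 41))/3 = -1/(3*(45*(-18))) = -1/3/(-810) = -1/3*(-1/810) = 1/2430 ≈ 0.00041152)
Z = I*sqrt(890) (Z = sqrt(-902 + 12) = sqrt(-890) = I*sqrt(890) ≈ 29.833*I)
F/Z = 1/(2430*((I*sqrt(890)))) = (-I*sqrt(890)/890)/2430 = -I*sqrt(890)/2162700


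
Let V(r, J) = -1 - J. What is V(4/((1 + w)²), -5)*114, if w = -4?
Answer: 456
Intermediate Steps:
V(4/((1 + w)²), -5)*114 = (-1 - 1*(-5))*114 = (-1 + 5)*114 = 4*114 = 456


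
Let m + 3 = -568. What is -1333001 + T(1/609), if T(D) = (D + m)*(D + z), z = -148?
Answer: -463042770203/370881 ≈ -1.2485e+6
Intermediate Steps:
m = -571 (m = -3 - 568 = -571)
T(D) = (-571 + D)*(-148 + D) (T(D) = (D - 571)*(D - 148) = (-571 + D)*(-148 + D))
-1333001 + T(1/609) = -1333001 + (84508 + (1/609)² - 719/609) = -1333001 + (84508 + (1/609)² - 719*1/609) = -1333001 + (84508 + 1/370881 - 719/609) = -1333001 + 31341973678/370881 = -463042770203/370881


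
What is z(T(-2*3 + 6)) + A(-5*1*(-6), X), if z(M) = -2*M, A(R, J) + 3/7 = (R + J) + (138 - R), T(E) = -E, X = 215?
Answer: 2468/7 ≈ 352.57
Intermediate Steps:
A(R, J) = 963/7 + J (A(R, J) = -3/7 + ((R + J) + (138 - R)) = -3/7 + ((J + R) + (138 - R)) = -3/7 + (138 + J) = 963/7 + J)
z(T(-2*3 + 6)) + A(-5*1*(-6), X) = -(-2)*(-2*3 + 6) + (963/7 + 215) = -(-2)*(-6 + 6) + 2468/7 = -(-2)*0 + 2468/7 = -2*0 + 2468/7 = 0 + 2468/7 = 2468/7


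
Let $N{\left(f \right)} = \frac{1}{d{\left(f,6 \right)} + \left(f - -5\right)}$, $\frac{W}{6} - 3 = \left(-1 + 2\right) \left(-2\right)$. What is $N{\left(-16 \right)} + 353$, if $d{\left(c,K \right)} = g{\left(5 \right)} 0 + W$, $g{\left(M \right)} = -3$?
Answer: $\frac{1764}{5} \approx 352.8$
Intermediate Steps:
$W = 6$ ($W = 18 + 6 \left(-1 + 2\right) \left(-2\right) = 18 + 6 \cdot 1 \left(-2\right) = 18 + 6 \left(-2\right) = 18 - 12 = 6$)
$d{\left(c,K \right)} = 6$ ($d{\left(c,K \right)} = \left(-3\right) 0 + 6 = 0 + 6 = 6$)
$N{\left(f \right)} = \frac{1}{11 + f}$ ($N{\left(f \right)} = \frac{1}{6 + \left(f - -5\right)} = \frac{1}{6 + \left(f + 5\right)} = \frac{1}{6 + \left(5 + f\right)} = \frac{1}{11 + f}$)
$N{\left(-16 \right)} + 353 = \frac{1}{11 - 16} + 353 = \frac{1}{-5} + 353 = - \frac{1}{5} + 353 = \frac{1764}{5}$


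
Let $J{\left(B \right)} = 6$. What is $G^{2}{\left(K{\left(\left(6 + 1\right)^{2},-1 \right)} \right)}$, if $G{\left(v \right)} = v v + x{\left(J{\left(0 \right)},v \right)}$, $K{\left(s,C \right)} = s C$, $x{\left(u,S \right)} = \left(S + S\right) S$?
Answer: $51883209$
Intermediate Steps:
$x{\left(u,S \right)} = 2 S^{2}$ ($x{\left(u,S \right)} = 2 S S = 2 S^{2}$)
$K{\left(s,C \right)} = C s$
$G{\left(v \right)} = 3 v^{2}$ ($G{\left(v \right)} = v v + 2 v^{2} = v^{2} + 2 v^{2} = 3 v^{2}$)
$G^{2}{\left(K{\left(\left(6 + 1\right)^{2},-1 \right)} \right)} = \left(3 \left(- \left(6 + 1\right)^{2}\right)^{2}\right)^{2} = \left(3 \left(- 7^{2}\right)^{2}\right)^{2} = \left(3 \left(\left(-1\right) 49\right)^{2}\right)^{2} = \left(3 \left(-49\right)^{2}\right)^{2} = \left(3 \cdot 2401\right)^{2} = 7203^{2} = 51883209$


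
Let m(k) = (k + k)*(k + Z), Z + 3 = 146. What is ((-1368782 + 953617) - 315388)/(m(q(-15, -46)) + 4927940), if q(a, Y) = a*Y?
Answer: -730553/6077480 ≈ -0.12021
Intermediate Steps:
Z = 143 (Z = -3 + 146 = 143)
q(a, Y) = Y*a
m(k) = 2*k*(143 + k) (m(k) = (k + k)*(k + 143) = (2*k)*(143 + k) = 2*k*(143 + k))
((-1368782 + 953617) - 315388)/(m(q(-15, -46)) + 4927940) = ((-1368782 + 953617) - 315388)/(2*(-46*(-15))*(143 - 46*(-15)) + 4927940) = (-415165 - 315388)/(2*690*(143 + 690) + 4927940) = -730553/(2*690*833 + 4927940) = -730553/(1149540 + 4927940) = -730553/6077480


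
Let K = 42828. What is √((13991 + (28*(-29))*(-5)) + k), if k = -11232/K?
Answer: √229925983227/3569 ≈ 134.35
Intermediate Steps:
k = -936/3569 (k = -11232/42828 = -11232*1/42828 = -936/3569 ≈ -0.26226)
√((13991 + (28*(-29))*(-5)) + k) = √((13991 + (28*(-29))*(-5)) - 936/3569) = √((13991 - 812*(-5)) - 936/3569) = √((13991 + 4060) - 936/3569) = √(18051 - 936/3569) = √(64423083/3569) = √229925983227/3569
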